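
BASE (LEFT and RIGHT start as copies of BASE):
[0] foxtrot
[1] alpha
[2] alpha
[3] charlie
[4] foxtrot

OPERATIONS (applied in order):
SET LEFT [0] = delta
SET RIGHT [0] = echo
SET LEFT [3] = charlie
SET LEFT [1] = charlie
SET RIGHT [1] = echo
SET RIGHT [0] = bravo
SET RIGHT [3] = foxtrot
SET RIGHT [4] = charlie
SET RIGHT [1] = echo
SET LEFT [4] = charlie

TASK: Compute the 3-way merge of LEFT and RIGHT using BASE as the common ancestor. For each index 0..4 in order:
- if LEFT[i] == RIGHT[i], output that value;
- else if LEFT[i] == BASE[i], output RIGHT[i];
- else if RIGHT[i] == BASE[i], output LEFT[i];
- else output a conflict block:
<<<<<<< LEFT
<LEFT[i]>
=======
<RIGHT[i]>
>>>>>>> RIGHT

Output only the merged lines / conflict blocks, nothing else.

Final LEFT:  [delta, charlie, alpha, charlie, charlie]
Final RIGHT: [bravo, echo, alpha, foxtrot, charlie]
i=0: BASE=foxtrot L=delta R=bravo all differ -> CONFLICT
i=1: BASE=alpha L=charlie R=echo all differ -> CONFLICT
i=2: L=alpha R=alpha -> agree -> alpha
i=3: L=charlie=BASE, R=foxtrot -> take RIGHT -> foxtrot
i=4: L=charlie R=charlie -> agree -> charlie

Answer: <<<<<<< LEFT
delta
=======
bravo
>>>>>>> RIGHT
<<<<<<< LEFT
charlie
=======
echo
>>>>>>> RIGHT
alpha
foxtrot
charlie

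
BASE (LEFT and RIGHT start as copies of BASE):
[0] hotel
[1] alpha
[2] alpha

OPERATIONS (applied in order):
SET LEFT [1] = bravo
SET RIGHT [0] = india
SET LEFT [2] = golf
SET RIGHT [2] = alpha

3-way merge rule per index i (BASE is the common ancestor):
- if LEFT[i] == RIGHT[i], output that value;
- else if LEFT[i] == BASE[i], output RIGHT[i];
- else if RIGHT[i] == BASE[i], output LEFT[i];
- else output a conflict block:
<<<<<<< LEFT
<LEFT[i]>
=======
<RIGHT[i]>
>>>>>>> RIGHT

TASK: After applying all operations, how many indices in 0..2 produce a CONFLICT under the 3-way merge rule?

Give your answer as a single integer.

Answer: 0

Derivation:
Final LEFT:  [hotel, bravo, golf]
Final RIGHT: [india, alpha, alpha]
i=0: L=hotel=BASE, R=india -> take RIGHT -> india
i=1: L=bravo, R=alpha=BASE -> take LEFT -> bravo
i=2: L=golf, R=alpha=BASE -> take LEFT -> golf
Conflict count: 0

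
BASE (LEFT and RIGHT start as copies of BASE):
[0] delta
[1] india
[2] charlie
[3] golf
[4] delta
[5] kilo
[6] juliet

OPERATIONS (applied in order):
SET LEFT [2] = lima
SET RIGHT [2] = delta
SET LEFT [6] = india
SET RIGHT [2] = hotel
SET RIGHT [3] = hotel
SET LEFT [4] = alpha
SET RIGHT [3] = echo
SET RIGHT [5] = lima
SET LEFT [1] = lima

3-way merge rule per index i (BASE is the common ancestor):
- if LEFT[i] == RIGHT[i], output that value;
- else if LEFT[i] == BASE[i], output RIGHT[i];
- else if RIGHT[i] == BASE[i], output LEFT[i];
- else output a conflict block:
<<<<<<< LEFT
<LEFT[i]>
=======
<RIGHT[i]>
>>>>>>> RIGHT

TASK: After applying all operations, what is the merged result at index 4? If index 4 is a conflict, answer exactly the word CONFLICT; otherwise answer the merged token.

Final LEFT:  [delta, lima, lima, golf, alpha, kilo, india]
Final RIGHT: [delta, india, hotel, echo, delta, lima, juliet]
i=0: L=delta R=delta -> agree -> delta
i=1: L=lima, R=india=BASE -> take LEFT -> lima
i=2: BASE=charlie L=lima R=hotel all differ -> CONFLICT
i=3: L=golf=BASE, R=echo -> take RIGHT -> echo
i=4: L=alpha, R=delta=BASE -> take LEFT -> alpha
i=5: L=kilo=BASE, R=lima -> take RIGHT -> lima
i=6: L=india, R=juliet=BASE -> take LEFT -> india
Index 4 -> alpha

Answer: alpha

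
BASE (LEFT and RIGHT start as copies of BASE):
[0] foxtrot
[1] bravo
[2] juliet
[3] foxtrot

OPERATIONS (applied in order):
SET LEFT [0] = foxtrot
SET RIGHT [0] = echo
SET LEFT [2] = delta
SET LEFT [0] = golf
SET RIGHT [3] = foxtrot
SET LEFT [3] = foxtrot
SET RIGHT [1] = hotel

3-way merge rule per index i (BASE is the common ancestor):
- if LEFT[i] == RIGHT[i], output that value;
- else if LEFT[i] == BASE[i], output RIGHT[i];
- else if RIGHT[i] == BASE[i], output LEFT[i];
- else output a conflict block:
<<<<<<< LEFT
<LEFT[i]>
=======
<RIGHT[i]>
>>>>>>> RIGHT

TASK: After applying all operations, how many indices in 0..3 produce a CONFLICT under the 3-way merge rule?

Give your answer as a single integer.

Answer: 1

Derivation:
Final LEFT:  [golf, bravo, delta, foxtrot]
Final RIGHT: [echo, hotel, juliet, foxtrot]
i=0: BASE=foxtrot L=golf R=echo all differ -> CONFLICT
i=1: L=bravo=BASE, R=hotel -> take RIGHT -> hotel
i=2: L=delta, R=juliet=BASE -> take LEFT -> delta
i=3: L=foxtrot R=foxtrot -> agree -> foxtrot
Conflict count: 1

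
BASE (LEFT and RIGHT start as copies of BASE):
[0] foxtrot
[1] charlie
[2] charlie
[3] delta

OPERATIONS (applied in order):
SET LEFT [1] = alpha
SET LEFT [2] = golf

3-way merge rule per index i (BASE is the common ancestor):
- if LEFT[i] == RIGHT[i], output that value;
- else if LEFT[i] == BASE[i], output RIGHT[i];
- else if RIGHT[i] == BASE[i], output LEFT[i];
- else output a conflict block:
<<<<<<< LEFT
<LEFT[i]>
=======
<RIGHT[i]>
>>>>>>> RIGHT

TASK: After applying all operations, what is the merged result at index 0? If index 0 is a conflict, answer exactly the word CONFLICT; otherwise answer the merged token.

Final LEFT:  [foxtrot, alpha, golf, delta]
Final RIGHT: [foxtrot, charlie, charlie, delta]
i=0: L=foxtrot R=foxtrot -> agree -> foxtrot
i=1: L=alpha, R=charlie=BASE -> take LEFT -> alpha
i=2: L=golf, R=charlie=BASE -> take LEFT -> golf
i=3: L=delta R=delta -> agree -> delta
Index 0 -> foxtrot

Answer: foxtrot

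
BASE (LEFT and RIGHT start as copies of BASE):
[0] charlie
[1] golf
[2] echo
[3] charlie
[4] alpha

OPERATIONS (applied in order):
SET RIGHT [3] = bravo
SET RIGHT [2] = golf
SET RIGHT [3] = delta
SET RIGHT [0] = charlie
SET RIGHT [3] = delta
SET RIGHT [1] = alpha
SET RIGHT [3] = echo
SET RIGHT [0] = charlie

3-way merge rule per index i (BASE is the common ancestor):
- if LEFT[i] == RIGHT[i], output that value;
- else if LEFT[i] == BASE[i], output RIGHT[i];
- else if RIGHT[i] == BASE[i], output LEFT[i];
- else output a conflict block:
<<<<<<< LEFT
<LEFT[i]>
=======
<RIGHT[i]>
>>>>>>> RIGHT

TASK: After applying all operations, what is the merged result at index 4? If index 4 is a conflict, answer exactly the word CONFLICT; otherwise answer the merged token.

Final LEFT:  [charlie, golf, echo, charlie, alpha]
Final RIGHT: [charlie, alpha, golf, echo, alpha]
i=0: L=charlie R=charlie -> agree -> charlie
i=1: L=golf=BASE, R=alpha -> take RIGHT -> alpha
i=2: L=echo=BASE, R=golf -> take RIGHT -> golf
i=3: L=charlie=BASE, R=echo -> take RIGHT -> echo
i=4: L=alpha R=alpha -> agree -> alpha
Index 4 -> alpha

Answer: alpha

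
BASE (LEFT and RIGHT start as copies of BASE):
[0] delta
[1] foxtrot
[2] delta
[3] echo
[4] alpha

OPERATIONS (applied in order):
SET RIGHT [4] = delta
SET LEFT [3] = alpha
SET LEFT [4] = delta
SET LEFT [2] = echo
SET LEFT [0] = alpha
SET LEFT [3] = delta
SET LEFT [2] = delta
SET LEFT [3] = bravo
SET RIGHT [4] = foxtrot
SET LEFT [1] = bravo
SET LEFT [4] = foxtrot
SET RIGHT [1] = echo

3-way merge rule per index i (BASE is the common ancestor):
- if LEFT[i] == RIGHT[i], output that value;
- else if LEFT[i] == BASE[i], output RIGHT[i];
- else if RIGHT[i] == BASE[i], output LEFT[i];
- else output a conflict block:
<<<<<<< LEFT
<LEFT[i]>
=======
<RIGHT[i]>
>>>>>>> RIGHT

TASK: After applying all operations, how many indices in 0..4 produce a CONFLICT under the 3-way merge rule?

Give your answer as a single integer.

Final LEFT:  [alpha, bravo, delta, bravo, foxtrot]
Final RIGHT: [delta, echo, delta, echo, foxtrot]
i=0: L=alpha, R=delta=BASE -> take LEFT -> alpha
i=1: BASE=foxtrot L=bravo R=echo all differ -> CONFLICT
i=2: L=delta R=delta -> agree -> delta
i=3: L=bravo, R=echo=BASE -> take LEFT -> bravo
i=4: L=foxtrot R=foxtrot -> agree -> foxtrot
Conflict count: 1

Answer: 1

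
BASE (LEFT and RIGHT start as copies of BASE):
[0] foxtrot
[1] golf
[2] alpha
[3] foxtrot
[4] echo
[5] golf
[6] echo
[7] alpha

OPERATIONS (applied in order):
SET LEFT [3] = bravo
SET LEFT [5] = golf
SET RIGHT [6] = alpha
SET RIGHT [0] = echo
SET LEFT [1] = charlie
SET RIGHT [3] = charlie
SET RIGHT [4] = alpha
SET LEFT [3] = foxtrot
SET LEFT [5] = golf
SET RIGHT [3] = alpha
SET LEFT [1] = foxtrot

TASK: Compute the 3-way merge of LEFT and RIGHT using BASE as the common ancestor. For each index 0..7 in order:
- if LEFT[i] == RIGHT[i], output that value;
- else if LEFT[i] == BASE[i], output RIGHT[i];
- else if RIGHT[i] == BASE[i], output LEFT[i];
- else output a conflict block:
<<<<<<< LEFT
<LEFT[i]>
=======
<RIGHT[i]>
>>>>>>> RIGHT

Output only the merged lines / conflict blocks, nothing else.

Final LEFT:  [foxtrot, foxtrot, alpha, foxtrot, echo, golf, echo, alpha]
Final RIGHT: [echo, golf, alpha, alpha, alpha, golf, alpha, alpha]
i=0: L=foxtrot=BASE, R=echo -> take RIGHT -> echo
i=1: L=foxtrot, R=golf=BASE -> take LEFT -> foxtrot
i=2: L=alpha R=alpha -> agree -> alpha
i=3: L=foxtrot=BASE, R=alpha -> take RIGHT -> alpha
i=4: L=echo=BASE, R=alpha -> take RIGHT -> alpha
i=5: L=golf R=golf -> agree -> golf
i=6: L=echo=BASE, R=alpha -> take RIGHT -> alpha
i=7: L=alpha R=alpha -> agree -> alpha

Answer: echo
foxtrot
alpha
alpha
alpha
golf
alpha
alpha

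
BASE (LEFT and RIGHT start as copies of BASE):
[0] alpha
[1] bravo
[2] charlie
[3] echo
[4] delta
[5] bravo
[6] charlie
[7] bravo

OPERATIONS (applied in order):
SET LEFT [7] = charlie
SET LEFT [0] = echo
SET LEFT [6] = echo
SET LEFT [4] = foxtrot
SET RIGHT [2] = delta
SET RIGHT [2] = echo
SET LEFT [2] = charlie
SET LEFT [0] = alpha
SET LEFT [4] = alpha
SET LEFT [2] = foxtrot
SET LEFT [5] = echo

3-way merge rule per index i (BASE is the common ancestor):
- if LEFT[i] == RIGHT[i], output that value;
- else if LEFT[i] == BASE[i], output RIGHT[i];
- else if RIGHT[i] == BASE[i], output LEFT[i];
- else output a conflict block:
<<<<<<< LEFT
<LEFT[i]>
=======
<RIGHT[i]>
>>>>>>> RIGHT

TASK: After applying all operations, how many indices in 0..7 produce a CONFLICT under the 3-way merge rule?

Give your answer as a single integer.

Answer: 1

Derivation:
Final LEFT:  [alpha, bravo, foxtrot, echo, alpha, echo, echo, charlie]
Final RIGHT: [alpha, bravo, echo, echo, delta, bravo, charlie, bravo]
i=0: L=alpha R=alpha -> agree -> alpha
i=1: L=bravo R=bravo -> agree -> bravo
i=2: BASE=charlie L=foxtrot R=echo all differ -> CONFLICT
i=3: L=echo R=echo -> agree -> echo
i=4: L=alpha, R=delta=BASE -> take LEFT -> alpha
i=5: L=echo, R=bravo=BASE -> take LEFT -> echo
i=6: L=echo, R=charlie=BASE -> take LEFT -> echo
i=7: L=charlie, R=bravo=BASE -> take LEFT -> charlie
Conflict count: 1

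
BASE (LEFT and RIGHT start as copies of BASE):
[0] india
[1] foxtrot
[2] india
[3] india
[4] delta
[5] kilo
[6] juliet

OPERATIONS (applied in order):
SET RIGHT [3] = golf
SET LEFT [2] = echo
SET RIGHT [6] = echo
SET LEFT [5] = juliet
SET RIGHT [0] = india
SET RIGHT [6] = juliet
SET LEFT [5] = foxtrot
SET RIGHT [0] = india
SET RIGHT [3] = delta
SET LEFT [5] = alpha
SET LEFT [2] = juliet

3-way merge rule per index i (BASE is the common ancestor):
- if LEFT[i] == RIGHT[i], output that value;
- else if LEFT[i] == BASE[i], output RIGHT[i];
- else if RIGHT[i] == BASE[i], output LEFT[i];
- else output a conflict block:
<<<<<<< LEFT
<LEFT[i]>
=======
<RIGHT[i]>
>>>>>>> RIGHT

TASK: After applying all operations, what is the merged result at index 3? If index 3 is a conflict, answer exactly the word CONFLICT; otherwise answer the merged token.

Final LEFT:  [india, foxtrot, juliet, india, delta, alpha, juliet]
Final RIGHT: [india, foxtrot, india, delta, delta, kilo, juliet]
i=0: L=india R=india -> agree -> india
i=1: L=foxtrot R=foxtrot -> agree -> foxtrot
i=2: L=juliet, R=india=BASE -> take LEFT -> juliet
i=3: L=india=BASE, R=delta -> take RIGHT -> delta
i=4: L=delta R=delta -> agree -> delta
i=5: L=alpha, R=kilo=BASE -> take LEFT -> alpha
i=6: L=juliet R=juliet -> agree -> juliet
Index 3 -> delta

Answer: delta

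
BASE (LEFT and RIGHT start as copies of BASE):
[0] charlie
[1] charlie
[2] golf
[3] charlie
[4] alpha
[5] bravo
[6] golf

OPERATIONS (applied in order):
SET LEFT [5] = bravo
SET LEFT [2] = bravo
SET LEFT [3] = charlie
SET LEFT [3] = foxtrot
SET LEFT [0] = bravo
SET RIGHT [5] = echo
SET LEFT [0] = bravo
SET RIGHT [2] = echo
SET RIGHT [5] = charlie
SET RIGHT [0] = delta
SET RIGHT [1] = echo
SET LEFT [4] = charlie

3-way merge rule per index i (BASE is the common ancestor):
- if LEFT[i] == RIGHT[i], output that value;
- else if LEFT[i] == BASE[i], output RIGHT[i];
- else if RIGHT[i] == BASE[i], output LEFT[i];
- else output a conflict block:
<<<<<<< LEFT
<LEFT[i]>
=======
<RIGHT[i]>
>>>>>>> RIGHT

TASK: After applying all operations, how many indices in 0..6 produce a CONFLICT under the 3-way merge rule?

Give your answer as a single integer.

Answer: 2

Derivation:
Final LEFT:  [bravo, charlie, bravo, foxtrot, charlie, bravo, golf]
Final RIGHT: [delta, echo, echo, charlie, alpha, charlie, golf]
i=0: BASE=charlie L=bravo R=delta all differ -> CONFLICT
i=1: L=charlie=BASE, R=echo -> take RIGHT -> echo
i=2: BASE=golf L=bravo R=echo all differ -> CONFLICT
i=3: L=foxtrot, R=charlie=BASE -> take LEFT -> foxtrot
i=4: L=charlie, R=alpha=BASE -> take LEFT -> charlie
i=5: L=bravo=BASE, R=charlie -> take RIGHT -> charlie
i=6: L=golf R=golf -> agree -> golf
Conflict count: 2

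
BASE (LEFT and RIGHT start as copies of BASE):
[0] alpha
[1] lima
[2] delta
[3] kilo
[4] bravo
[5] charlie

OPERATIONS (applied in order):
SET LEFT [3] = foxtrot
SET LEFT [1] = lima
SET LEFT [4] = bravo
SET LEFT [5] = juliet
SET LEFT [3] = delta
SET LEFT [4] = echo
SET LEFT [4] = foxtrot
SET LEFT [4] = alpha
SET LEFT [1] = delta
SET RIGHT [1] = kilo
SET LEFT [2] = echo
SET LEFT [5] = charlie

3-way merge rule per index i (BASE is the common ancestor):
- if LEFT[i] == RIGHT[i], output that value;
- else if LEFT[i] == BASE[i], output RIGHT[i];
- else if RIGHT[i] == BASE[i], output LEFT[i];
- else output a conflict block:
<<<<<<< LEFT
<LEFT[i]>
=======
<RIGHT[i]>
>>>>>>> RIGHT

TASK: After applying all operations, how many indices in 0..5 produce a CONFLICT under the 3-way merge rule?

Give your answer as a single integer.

Final LEFT:  [alpha, delta, echo, delta, alpha, charlie]
Final RIGHT: [alpha, kilo, delta, kilo, bravo, charlie]
i=0: L=alpha R=alpha -> agree -> alpha
i=1: BASE=lima L=delta R=kilo all differ -> CONFLICT
i=2: L=echo, R=delta=BASE -> take LEFT -> echo
i=3: L=delta, R=kilo=BASE -> take LEFT -> delta
i=4: L=alpha, R=bravo=BASE -> take LEFT -> alpha
i=5: L=charlie R=charlie -> agree -> charlie
Conflict count: 1

Answer: 1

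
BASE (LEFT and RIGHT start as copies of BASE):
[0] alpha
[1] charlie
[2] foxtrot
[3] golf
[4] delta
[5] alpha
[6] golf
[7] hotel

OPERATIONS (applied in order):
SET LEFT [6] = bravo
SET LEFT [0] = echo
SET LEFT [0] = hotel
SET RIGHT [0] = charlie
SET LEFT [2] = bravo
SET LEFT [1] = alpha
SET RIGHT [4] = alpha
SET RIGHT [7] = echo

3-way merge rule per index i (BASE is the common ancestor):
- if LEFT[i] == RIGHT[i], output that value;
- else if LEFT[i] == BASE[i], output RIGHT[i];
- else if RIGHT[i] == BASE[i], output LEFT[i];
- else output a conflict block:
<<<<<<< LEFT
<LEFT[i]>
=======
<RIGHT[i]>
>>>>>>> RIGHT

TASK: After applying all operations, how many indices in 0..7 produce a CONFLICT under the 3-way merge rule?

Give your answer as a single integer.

Answer: 1

Derivation:
Final LEFT:  [hotel, alpha, bravo, golf, delta, alpha, bravo, hotel]
Final RIGHT: [charlie, charlie, foxtrot, golf, alpha, alpha, golf, echo]
i=0: BASE=alpha L=hotel R=charlie all differ -> CONFLICT
i=1: L=alpha, R=charlie=BASE -> take LEFT -> alpha
i=2: L=bravo, R=foxtrot=BASE -> take LEFT -> bravo
i=3: L=golf R=golf -> agree -> golf
i=4: L=delta=BASE, R=alpha -> take RIGHT -> alpha
i=5: L=alpha R=alpha -> agree -> alpha
i=6: L=bravo, R=golf=BASE -> take LEFT -> bravo
i=7: L=hotel=BASE, R=echo -> take RIGHT -> echo
Conflict count: 1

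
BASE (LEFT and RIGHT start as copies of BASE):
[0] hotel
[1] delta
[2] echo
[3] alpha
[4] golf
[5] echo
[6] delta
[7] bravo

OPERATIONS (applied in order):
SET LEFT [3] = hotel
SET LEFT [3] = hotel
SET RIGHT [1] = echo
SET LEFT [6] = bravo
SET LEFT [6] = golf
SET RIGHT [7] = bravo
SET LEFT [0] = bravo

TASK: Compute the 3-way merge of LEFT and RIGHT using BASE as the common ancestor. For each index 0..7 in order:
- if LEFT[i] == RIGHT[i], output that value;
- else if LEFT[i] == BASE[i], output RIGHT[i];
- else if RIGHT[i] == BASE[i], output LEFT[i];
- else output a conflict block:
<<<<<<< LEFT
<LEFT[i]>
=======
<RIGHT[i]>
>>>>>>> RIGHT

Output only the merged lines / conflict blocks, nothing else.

Final LEFT:  [bravo, delta, echo, hotel, golf, echo, golf, bravo]
Final RIGHT: [hotel, echo, echo, alpha, golf, echo, delta, bravo]
i=0: L=bravo, R=hotel=BASE -> take LEFT -> bravo
i=1: L=delta=BASE, R=echo -> take RIGHT -> echo
i=2: L=echo R=echo -> agree -> echo
i=3: L=hotel, R=alpha=BASE -> take LEFT -> hotel
i=4: L=golf R=golf -> agree -> golf
i=5: L=echo R=echo -> agree -> echo
i=6: L=golf, R=delta=BASE -> take LEFT -> golf
i=7: L=bravo R=bravo -> agree -> bravo

Answer: bravo
echo
echo
hotel
golf
echo
golf
bravo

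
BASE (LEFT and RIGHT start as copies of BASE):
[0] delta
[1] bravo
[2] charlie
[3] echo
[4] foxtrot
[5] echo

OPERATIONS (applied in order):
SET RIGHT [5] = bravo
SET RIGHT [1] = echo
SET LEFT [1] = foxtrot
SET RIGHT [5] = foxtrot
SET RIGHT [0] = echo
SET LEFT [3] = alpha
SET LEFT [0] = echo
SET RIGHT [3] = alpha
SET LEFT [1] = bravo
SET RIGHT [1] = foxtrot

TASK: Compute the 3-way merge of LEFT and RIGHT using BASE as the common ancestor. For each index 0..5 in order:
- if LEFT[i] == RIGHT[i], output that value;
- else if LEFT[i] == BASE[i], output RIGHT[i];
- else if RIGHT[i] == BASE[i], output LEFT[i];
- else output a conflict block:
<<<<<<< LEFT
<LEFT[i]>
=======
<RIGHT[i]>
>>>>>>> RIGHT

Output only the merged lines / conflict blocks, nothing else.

Final LEFT:  [echo, bravo, charlie, alpha, foxtrot, echo]
Final RIGHT: [echo, foxtrot, charlie, alpha, foxtrot, foxtrot]
i=0: L=echo R=echo -> agree -> echo
i=1: L=bravo=BASE, R=foxtrot -> take RIGHT -> foxtrot
i=2: L=charlie R=charlie -> agree -> charlie
i=3: L=alpha R=alpha -> agree -> alpha
i=4: L=foxtrot R=foxtrot -> agree -> foxtrot
i=5: L=echo=BASE, R=foxtrot -> take RIGHT -> foxtrot

Answer: echo
foxtrot
charlie
alpha
foxtrot
foxtrot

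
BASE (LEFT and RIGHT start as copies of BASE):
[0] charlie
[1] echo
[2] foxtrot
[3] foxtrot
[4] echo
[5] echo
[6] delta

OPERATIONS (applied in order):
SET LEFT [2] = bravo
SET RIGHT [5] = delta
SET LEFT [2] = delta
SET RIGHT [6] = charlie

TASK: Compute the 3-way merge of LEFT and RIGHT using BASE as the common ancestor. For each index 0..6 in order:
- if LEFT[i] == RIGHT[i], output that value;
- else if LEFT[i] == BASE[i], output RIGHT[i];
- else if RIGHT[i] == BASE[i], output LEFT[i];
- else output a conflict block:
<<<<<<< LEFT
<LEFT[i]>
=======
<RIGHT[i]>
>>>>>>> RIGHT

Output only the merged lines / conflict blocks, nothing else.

Answer: charlie
echo
delta
foxtrot
echo
delta
charlie

Derivation:
Final LEFT:  [charlie, echo, delta, foxtrot, echo, echo, delta]
Final RIGHT: [charlie, echo, foxtrot, foxtrot, echo, delta, charlie]
i=0: L=charlie R=charlie -> agree -> charlie
i=1: L=echo R=echo -> agree -> echo
i=2: L=delta, R=foxtrot=BASE -> take LEFT -> delta
i=3: L=foxtrot R=foxtrot -> agree -> foxtrot
i=4: L=echo R=echo -> agree -> echo
i=5: L=echo=BASE, R=delta -> take RIGHT -> delta
i=6: L=delta=BASE, R=charlie -> take RIGHT -> charlie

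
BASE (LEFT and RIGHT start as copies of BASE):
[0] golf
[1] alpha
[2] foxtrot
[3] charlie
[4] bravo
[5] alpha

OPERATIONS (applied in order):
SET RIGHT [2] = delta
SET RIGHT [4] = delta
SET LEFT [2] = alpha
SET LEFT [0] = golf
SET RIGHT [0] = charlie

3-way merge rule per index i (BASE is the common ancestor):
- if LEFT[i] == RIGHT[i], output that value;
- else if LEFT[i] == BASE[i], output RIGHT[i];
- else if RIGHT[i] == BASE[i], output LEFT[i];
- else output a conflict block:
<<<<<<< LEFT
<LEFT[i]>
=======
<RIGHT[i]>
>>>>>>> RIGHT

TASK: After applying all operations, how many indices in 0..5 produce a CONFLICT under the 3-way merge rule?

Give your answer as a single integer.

Answer: 1

Derivation:
Final LEFT:  [golf, alpha, alpha, charlie, bravo, alpha]
Final RIGHT: [charlie, alpha, delta, charlie, delta, alpha]
i=0: L=golf=BASE, R=charlie -> take RIGHT -> charlie
i=1: L=alpha R=alpha -> agree -> alpha
i=2: BASE=foxtrot L=alpha R=delta all differ -> CONFLICT
i=3: L=charlie R=charlie -> agree -> charlie
i=4: L=bravo=BASE, R=delta -> take RIGHT -> delta
i=5: L=alpha R=alpha -> agree -> alpha
Conflict count: 1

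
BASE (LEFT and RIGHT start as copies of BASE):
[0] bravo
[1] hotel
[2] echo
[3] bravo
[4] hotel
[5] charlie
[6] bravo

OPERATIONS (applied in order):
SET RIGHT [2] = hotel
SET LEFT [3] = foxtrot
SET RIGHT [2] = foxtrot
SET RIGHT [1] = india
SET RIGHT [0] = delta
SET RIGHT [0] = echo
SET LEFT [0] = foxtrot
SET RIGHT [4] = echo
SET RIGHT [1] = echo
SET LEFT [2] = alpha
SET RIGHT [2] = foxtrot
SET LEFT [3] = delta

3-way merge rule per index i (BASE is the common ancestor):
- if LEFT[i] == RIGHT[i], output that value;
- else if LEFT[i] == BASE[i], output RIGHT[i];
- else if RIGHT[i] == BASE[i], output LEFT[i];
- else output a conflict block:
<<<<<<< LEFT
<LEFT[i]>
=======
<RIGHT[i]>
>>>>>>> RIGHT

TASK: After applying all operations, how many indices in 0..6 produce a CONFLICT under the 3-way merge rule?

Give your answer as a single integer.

Answer: 2

Derivation:
Final LEFT:  [foxtrot, hotel, alpha, delta, hotel, charlie, bravo]
Final RIGHT: [echo, echo, foxtrot, bravo, echo, charlie, bravo]
i=0: BASE=bravo L=foxtrot R=echo all differ -> CONFLICT
i=1: L=hotel=BASE, R=echo -> take RIGHT -> echo
i=2: BASE=echo L=alpha R=foxtrot all differ -> CONFLICT
i=3: L=delta, R=bravo=BASE -> take LEFT -> delta
i=4: L=hotel=BASE, R=echo -> take RIGHT -> echo
i=5: L=charlie R=charlie -> agree -> charlie
i=6: L=bravo R=bravo -> agree -> bravo
Conflict count: 2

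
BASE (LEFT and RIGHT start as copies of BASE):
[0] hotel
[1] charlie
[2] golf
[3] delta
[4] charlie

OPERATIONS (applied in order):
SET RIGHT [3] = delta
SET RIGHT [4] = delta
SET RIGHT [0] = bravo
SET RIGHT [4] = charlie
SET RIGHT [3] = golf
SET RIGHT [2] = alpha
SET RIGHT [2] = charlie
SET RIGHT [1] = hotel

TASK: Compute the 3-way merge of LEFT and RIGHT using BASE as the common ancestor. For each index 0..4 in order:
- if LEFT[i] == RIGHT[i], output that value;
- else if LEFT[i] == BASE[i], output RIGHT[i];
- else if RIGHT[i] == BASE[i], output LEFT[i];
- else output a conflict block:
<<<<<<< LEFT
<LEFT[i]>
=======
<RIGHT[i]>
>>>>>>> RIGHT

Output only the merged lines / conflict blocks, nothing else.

Answer: bravo
hotel
charlie
golf
charlie

Derivation:
Final LEFT:  [hotel, charlie, golf, delta, charlie]
Final RIGHT: [bravo, hotel, charlie, golf, charlie]
i=0: L=hotel=BASE, R=bravo -> take RIGHT -> bravo
i=1: L=charlie=BASE, R=hotel -> take RIGHT -> hotel
i=2: L=golf=BASE, R=charlie -> take RIGHT -> charlie
i=3: L=delta=BASE, R=golf -> take RIGHT -> golf
i=4: L=charlie R=charlie -> agree -> charlie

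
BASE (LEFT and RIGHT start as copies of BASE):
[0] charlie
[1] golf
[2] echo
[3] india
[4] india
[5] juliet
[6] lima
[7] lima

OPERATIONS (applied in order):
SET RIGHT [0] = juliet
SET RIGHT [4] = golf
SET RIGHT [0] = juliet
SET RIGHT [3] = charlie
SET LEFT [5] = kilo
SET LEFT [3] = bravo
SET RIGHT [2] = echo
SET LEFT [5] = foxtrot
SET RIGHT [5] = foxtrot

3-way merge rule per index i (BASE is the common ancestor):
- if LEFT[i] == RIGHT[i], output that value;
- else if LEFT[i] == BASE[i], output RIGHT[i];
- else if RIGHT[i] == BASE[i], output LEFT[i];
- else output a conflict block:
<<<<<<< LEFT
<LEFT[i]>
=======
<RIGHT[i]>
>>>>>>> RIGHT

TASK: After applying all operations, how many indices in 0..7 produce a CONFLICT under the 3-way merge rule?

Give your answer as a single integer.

Final LEFT:  [charlie, golf, echo, bravo, india, foxtrot, lima, lima]
Final RIGHT: [juliet, golf, echo, charlie, golf, foxtrot, lima, lima]
i=0: L=charlie=BASE, R=juliet -> take RIGHT -> juliet
i=1: L=golf R=golf -> agree -> golf
i=2: L=echo R=echo -> agree -> echo
i=3: BASE=india L=bravo R=charlie all differ -> CONFLICT
i=4: L=india=BASE, R=golf -> take RIGHT -> golf
i=5: L=foxtrot R=foxtrot -> agree -> foxtrot
i=6: L=lima R=lima -> agree -> lima
i=7: L=lima R=lima -> agree -> lima
Conflict count: 1

Answer: 1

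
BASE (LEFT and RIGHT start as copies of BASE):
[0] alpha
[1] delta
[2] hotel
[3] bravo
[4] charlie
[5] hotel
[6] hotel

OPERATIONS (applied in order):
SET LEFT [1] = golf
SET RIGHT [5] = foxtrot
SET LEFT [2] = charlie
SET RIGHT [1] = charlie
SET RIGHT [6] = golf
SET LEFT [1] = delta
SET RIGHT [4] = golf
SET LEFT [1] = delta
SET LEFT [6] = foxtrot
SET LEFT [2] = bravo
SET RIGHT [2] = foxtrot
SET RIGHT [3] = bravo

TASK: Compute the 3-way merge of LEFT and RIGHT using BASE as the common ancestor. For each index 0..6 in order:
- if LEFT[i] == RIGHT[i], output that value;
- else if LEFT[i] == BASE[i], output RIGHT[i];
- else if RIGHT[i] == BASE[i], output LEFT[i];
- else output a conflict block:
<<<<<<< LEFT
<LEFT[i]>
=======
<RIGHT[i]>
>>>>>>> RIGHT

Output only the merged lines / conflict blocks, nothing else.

Answer: alpha
charlie
<<<<<<< LEFT
bravo
=======
foxtrot
>>>>>>> RIGHT
bravo
golf
foxtrot
<<<<<<< LEFT
foxtrot
=======
golf
>>>>>>> RIGHT

Derivation:
Final LEFT:  [alpha, delta, bravo, bravo, charlie, hotel, foxtrot]
Final RIGHT: [alpha, charlie, foxtrot, bravo, golf, foxtrot, golf]
i=0: L=alpha R=alpha -> agree -> alpha
i=1: L=delta=BASE, R=charlie -> take RIGHT -> charlie
i=2: BASE=hotel L=bravo R=foxtrot all differ -> CONFLICT
i=3: L=bravo R=bravo -> agree -> bravo
i=4: L=charlie=BASE, R=golf -> take RIGHT -> golf
i=5: L=hotel=BASE, R=foxtrot -> take RIGHT -> foxtrot
i=6: BASE=hotel L=foxtrot R=golf all differ -> CONFLICT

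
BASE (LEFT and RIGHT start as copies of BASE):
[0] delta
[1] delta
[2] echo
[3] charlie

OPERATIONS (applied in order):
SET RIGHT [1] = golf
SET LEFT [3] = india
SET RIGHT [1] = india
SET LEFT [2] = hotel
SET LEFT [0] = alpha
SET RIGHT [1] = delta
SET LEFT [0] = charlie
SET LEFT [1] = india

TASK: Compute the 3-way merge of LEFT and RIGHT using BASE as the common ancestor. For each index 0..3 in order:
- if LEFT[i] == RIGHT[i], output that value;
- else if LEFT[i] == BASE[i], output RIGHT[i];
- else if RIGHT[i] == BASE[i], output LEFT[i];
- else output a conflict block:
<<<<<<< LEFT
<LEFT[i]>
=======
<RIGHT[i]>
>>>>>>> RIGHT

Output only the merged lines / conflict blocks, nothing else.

Answer: charlie
india
hotel
india

Derivation:
Final LEFT:  [charlie, india, hotel, india]
Final RIGHT: [delta, delta, echo, charlie]
i=0: L=charlie, R=delta=BASE -> take LEFT -> charlie
i=1: L=india, R=delta=BASE -> take LEFT -> india
i=2: L=hotel, R=echo=BASE -> take LEFT -> hotel
i=3: L=india, R=charlie=BASE -> take LEFT -> india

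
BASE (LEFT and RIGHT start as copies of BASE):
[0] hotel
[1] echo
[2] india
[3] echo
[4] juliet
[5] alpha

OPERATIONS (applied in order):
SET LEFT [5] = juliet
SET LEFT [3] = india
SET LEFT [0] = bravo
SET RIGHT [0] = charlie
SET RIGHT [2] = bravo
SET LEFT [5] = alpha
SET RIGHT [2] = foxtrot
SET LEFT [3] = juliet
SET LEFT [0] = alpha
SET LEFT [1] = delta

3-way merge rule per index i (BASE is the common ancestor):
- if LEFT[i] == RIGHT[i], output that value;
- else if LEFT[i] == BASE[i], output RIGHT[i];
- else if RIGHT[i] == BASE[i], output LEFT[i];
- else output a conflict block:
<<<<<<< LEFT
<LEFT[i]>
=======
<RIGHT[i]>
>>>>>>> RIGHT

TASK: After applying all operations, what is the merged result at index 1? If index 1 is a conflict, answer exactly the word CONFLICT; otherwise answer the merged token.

Final LEFT:  [alpha, delta, india, juliet, juliet, alpha]
Final RIGHT: [charlie, echo, foxtrot, echo, juliet, alpha]
i=0: BASE=hotel L=alpha R=charlie all differ -> CONFLICT
i=1: L=delta, R=echo=BASE -> take LEFT -> delta
i=2: L=india=BASE, R=foxtrot -> take RIGHT -> foxtrot
i=3: L=juliet, R=echo=BASE -> take LEFT -> juliet
i=4: L=juliet R=juliet -> agree -> juliet
i=5: L=alpha R=alpha -> agree -> alpha
Index 1 -> delta

Answer: delta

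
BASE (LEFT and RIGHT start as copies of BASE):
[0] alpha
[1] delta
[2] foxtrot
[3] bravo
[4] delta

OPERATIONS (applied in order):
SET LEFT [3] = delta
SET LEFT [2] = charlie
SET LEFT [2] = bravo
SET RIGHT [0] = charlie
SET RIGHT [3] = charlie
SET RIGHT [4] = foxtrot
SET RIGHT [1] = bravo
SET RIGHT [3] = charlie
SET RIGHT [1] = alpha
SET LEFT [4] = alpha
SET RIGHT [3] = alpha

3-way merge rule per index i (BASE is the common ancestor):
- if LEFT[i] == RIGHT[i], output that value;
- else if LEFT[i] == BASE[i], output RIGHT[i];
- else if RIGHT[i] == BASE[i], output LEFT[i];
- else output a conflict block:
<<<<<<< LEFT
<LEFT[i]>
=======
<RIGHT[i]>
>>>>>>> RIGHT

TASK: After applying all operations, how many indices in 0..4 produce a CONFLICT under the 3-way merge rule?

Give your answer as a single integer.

Answer: 2

Derivation:
Final LEFT:  [alpha, delta, bravo, delta, alpha]
Final RIGHT: [charlie, alpha, foxtrot, alpha, foxtrot]
i=0: L=alpha=BASE, R=charlie -> take RIGHT -> charlie
i=1: L=delta=BASE, R=alpha -> take RIGHT -> alpha
i=2: L=bravo, R=foxtrot=BASE -> take LEFT -> bravo
i=3: BASE=bravo L=delta R=alpha all differ -> CONFLICT
i=4: BASE=delta L=alpha R=foxtrot all differ -> CONFLICT
Conflict count: 2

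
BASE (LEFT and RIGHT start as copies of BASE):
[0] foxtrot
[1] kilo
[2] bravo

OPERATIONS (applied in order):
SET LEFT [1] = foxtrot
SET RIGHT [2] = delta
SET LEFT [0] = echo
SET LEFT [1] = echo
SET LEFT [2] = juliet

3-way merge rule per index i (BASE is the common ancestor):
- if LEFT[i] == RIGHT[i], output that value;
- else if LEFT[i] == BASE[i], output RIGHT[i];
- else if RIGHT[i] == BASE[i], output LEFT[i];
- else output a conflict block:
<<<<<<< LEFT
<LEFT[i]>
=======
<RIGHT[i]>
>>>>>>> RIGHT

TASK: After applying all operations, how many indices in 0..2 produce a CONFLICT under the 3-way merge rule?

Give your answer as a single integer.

Final LEFT:  [echo, echo, juliet]
Final RIGHT: [foxtrot, kilo, delta]
i=0: L=echo, R=foxtrot=BASE -> take LEFT -> echo
i=1: L=echo, R=kilo=BASE -> take LEFT -> echo
i=2: BASE=bravo L=juliet R=delta all differ -> CONFLICT
Conflict count: 1

Answer: 1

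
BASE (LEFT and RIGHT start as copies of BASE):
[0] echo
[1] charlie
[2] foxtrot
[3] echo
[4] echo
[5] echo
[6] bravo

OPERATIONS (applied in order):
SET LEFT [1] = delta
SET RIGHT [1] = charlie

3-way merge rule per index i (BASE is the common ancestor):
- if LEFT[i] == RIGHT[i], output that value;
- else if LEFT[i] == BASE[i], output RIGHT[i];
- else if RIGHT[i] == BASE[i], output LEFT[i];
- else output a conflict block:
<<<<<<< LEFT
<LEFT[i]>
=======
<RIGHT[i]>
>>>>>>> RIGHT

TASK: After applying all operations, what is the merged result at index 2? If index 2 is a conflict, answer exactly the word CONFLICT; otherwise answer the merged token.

Answer: foxtrot

Derivation:
Final LEFT:  [echo, delta, foxtrot, echo, echo, echo, bravo]
Final RIGHT: [echo, charlie, foxtrot, echo, echo, echo, bravo]
i=0: L=echo R=echo -> agree -> echo
i=1: L=delta, R=charlie=BASE -> take LEFT -> delta
i=2: L=foxtrot R=foxtrot -> agree -> foxtrot
i=3: L=echo R=echo -> agree -> echo
i=4: L=echo R=echo -> agree -> echo
i=5: L=echo R=echo -> agree -> echo
i=6: L=bravo R=bravo -> agree -> bravo
Index 2 -> foxtrot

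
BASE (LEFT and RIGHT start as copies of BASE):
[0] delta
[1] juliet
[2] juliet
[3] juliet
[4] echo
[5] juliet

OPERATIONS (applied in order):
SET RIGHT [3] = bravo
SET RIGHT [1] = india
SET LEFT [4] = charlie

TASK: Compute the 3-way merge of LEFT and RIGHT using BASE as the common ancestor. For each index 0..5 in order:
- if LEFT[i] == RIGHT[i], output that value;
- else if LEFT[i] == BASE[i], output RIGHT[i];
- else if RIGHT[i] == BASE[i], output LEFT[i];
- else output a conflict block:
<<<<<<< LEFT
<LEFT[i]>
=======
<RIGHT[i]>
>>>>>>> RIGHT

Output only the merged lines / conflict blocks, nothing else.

Answer: delta
india
juliet
bravo
charlie
juliet

Derivation:
Final LEFT:  [delta, juliet, juliet, juliet, charlie, juliet]
Final RIGHT: [delta, india, juliet, bravo, echo, juliet]
i=0: L=delta R=delta -> agree -> delta
i=1: L=juliet=BASE, R=india -> take RIGHT -> india
i=2: L=juliet R=juliet -> agree -> juliet
i=3: L=juliet=BASE, R=bravo -> take RIGHT -> bravo
i=4: L=charlie, R=echo=BASE -> take LEFT -> charlie
i=5: L=juliet R=juliet -> agree -> juliet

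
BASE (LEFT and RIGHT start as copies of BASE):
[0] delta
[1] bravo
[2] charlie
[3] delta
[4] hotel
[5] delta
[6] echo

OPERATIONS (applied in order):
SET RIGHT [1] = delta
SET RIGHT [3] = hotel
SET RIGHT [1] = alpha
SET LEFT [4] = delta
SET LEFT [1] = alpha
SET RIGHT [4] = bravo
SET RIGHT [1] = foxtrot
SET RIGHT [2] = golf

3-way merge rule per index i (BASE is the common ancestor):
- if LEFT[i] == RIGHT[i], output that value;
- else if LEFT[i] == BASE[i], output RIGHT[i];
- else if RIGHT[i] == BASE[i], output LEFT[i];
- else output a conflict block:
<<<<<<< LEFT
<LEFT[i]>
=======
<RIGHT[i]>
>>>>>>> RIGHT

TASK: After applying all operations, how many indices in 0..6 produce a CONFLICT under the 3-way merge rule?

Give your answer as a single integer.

Final LEFT:  [delta, alpha, charlie, delta, delta, delta, echo]
Final RIGHT: [delta, foxtrot, golf, hotel, bravo, delta, echo]
i=0: L=delta R=delta -> agree -> delta
i=1: BASE=bravo L=alpha R=foxtrot all differ -> CONFLICT
i=2: L=charlie=BASE, R=golf -> take RIGHT -> golf
i=3: L=delta=BASE, R=hotel -> take RIGHT -> hotel
i=4: BASE=hotel L=delta R=bravo all differ -> CONFLICT
i=5: L=delta R=delta -> agree -> delta
i=6: L=echo R=echo -> agree -> echo
Conflict count: 2

Answer: 2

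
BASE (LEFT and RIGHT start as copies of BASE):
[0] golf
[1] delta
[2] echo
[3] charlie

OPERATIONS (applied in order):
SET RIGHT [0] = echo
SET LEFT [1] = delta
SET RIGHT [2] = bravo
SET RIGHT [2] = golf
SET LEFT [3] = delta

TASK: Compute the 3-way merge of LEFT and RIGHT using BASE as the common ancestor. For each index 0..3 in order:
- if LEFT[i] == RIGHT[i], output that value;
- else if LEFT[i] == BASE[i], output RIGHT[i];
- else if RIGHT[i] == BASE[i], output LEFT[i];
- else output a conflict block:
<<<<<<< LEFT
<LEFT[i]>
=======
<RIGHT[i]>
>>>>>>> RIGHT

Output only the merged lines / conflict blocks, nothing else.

Final LEFT:  [golf, delta, echo, delta]
Final RIGHT: [echo, delta, golf, charlie]
i=0: L=golf=BASE, R=echo -> take RIGHT -> echo
i=1: L=delta R=delta -> agree -> delta
i=2: L=echo=BASE, R=golf -> take RIGHT -> golf
i=3: L=delta, R=charlie=BASE -> take LEFT -> delta

Answer: echo
delta
golf
delta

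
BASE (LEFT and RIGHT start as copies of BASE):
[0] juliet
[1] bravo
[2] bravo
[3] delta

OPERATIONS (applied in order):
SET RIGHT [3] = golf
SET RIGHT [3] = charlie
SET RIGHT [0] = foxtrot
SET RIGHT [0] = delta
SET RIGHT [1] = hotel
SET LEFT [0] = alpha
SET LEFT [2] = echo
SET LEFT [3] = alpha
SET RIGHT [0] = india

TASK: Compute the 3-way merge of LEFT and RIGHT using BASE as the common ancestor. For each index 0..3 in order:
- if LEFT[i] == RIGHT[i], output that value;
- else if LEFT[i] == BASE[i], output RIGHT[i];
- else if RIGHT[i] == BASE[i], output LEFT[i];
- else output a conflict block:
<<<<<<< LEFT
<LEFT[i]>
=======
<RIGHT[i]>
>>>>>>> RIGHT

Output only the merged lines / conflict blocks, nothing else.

Answer: <<<<<<< LEFT
alpha
=======
india
>>>>>>> RIGHT
hotel
echo
<<<<<<< LEFT
alpha
=======
charlie
>>>>>>> RIGHT

Derivation:
Final LEFT:  [alpha, bravo, echo, alpha]
Final RIGHT: [india, hotel, bravo, charlie]
i=0: BASE=juliet L=alpha R=india all differ -> CONFLICT
i=1: L=bravo=BASE, R=hotel -> take RIGHT -> hotel
i=2: L=echo, R=bravo=BASE -> take LEFT -> echo
i=3: BASE=delta L=alpha R=charlie all differ -> CONFLICT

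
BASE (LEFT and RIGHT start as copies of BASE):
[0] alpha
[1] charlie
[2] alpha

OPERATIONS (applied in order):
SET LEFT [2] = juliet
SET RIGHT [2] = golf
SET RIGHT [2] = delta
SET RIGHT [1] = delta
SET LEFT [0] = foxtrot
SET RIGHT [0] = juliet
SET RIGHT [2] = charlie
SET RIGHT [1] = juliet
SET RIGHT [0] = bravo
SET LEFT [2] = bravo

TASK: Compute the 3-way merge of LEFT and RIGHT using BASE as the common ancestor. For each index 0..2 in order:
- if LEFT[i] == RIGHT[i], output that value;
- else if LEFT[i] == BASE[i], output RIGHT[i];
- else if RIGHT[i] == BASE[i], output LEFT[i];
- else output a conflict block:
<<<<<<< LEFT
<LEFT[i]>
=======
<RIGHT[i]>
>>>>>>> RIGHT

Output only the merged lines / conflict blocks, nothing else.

Final LEFT:  [foxtrot, charlie, bravo]
Final RIGHT: [bravo, juliet, charlie]
i=0: BASE=alpha L=foxtrot R=bravo all differ -> CONFLICT
i=1: L=charlie=BASE, R=juliet -> take RIGHT -> juliet
i=2: BASE=alpha L=bravo R=charlie all differ -> CONFLICT

Answer: <<<<<<< LEFT
foxtrot
=======
bravo
>>>>>>> RIGHT
juliet
<<<<<<< LEFT
bravo
=======
charlie
>>>>>>> RIGHT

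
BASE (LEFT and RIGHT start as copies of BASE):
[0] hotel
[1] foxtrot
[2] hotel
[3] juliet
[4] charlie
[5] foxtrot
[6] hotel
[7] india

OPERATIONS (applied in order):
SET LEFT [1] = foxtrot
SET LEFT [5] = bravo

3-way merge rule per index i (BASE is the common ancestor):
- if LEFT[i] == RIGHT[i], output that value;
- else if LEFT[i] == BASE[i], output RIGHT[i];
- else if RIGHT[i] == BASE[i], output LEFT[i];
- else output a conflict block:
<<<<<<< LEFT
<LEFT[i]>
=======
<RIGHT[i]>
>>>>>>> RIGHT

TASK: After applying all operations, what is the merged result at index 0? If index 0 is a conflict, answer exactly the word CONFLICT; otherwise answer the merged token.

Answer: hotel

Derivation:
Final LEFT:  [hotel, foxtrot, hotel, juliet, charlie, bravo, hotel, india]
Final RIGHT: [hotel, foxtrot, hotel, juliet, charlie, foxtrot, hotel, india]
i=0: L=hotel R=hotel -> agree -> hotel
i=1: L=foxtrot R=foxtrot -> agree -> foxtrot
i=2: L=hotel R=hotel -> agree -> hotel
i=3: L=juliet R=juliet -> agree -> juliet
i=4: L=charlie R=charlie -> agree -> charlie
i=5: L=bravo, R=foxtrot=BASE -> take LEFT -> bravo
i=6: L=hotel R=hotel -> agree -> hotel
i=7: L=india R=india -> agree -> india
Index 0 -> hotel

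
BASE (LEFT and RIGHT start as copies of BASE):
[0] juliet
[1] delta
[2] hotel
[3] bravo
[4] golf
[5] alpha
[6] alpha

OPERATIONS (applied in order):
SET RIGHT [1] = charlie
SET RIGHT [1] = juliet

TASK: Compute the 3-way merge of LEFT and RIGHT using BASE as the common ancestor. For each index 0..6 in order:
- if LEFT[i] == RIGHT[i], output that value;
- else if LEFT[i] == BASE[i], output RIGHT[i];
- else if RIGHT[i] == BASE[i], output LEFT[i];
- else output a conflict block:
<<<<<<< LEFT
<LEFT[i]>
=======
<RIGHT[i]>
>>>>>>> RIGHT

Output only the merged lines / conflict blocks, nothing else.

Answer: juliet
juliet
hotel
bravo
golf
alpha
alpha

Derivation:
Final LEFT:  [juliet, delta, hotel, bravo, golf, alpha, alpha]
Final RIGHT: [juliet, juliet, hotel, bravo, golf, alpha, alpha]
i=0: L=juliet R=juliet -> agree -> juliet
i=1: L=delta=BASE, R=juliet -> take RIGHT -> juliet
i=2: L=hotel R=hotel -> agree -> hotel
i=3: L=bravo R=bravo -> agree -> bravo
i=4: L=golf R=golf -> agree -> golf
i=5: L=alpha R=alpha -> agree -> alpha
i=6: L=alpha R=alpha -> agree -> alpha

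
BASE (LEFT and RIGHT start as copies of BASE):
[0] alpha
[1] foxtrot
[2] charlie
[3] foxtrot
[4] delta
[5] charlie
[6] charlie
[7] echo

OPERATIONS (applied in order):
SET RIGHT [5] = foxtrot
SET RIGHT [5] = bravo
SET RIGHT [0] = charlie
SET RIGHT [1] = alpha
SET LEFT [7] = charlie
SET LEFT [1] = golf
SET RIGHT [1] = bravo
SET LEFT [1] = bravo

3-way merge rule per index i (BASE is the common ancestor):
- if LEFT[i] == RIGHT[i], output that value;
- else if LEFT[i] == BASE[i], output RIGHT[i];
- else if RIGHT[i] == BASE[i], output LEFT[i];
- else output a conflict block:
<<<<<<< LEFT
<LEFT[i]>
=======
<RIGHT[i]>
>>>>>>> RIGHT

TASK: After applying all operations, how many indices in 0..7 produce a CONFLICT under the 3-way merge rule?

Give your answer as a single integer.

Answer: 0

Derivation:
Final LEFT:  [alpha, bravo, charlie, foxtrot, delta, charlie, charlie, charlie]
Final RIGHT: [charlie, bravo, charlie, foxtrot, delta, bravo, charlie, echo]
i=0: L=alpha=BASE, R=charlie -> take RIGHT -> charlie
i=1: L=bravo R=bravo -> agree -> bravo
i=2: L=charlie R=charlie -> agree -> charlie
i=3: L=foxtrot R=foxtrot -> agree -> foxtrot
i=4: L=delta R=delta -> agree -> delta
i=5: L=charlie=BASE, R=bravo -> take RIGHT -> bravo
i=6: L=charlie R=charlie -> agree -> charlie
i=7: L=charlie, R=echo=BASE -> take LEFT -> charlie
Conflict count: 0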